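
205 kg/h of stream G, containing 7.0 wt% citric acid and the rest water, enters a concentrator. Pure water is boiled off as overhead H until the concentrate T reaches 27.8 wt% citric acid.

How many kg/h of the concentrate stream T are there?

51.62 kg/h

citric acid is conserved: 205×0.070 = 14.35 kg/h all reports to the concentrate.
Concentrate = 14.35/(target fraction) = 51.619 kg/h.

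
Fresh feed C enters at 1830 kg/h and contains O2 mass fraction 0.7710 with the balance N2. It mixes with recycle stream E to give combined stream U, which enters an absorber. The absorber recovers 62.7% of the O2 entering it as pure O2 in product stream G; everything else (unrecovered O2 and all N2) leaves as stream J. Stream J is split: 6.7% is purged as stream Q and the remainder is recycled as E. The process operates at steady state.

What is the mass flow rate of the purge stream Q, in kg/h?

N2 enters only via C and leaves only via the purge: 1830×0.229 = 0.067×(N2 in J), and the absorber passes all N2, so N2 in U = N2 in J = 6254.8 kg/h.
O2 in U: m_A = 1830×0.771 + (1−0.067)·(1−0.627)·m_A, so m_A = 1410.9/0.6520 = 2164 kg/h.
J = (1−0.627)×2164 + 6254.8 = 7062 kg/h.
Purge Q = 0.067×7062 = 473.15 kg/h.

473.2 kg/h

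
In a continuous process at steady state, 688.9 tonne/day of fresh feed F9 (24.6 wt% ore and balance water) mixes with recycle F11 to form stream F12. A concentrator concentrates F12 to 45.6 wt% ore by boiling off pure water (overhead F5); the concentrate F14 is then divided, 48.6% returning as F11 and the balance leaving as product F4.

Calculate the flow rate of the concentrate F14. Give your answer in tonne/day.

Overall ore balance (none leaves overhead): ore in fresh feed = ore in product, i.e. 688.9×0.246 = (1−0.486)·F14·0.456.
F14 = 169.47/(0.456×0.514) = 723.04 tonne/day.

723 tonne/day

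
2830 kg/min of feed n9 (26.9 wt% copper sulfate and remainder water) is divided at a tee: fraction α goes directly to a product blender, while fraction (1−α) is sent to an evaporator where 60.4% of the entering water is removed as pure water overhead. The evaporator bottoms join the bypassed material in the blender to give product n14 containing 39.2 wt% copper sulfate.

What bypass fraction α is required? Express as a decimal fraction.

All 2830×0.269 = 761.27 kg/min of copper sulfate reaches n14, so n14 = 761.27/0.392 = 1942 kg/min and vapour = 887.98 kg/min.
The evaporator receives (1−α)·2830 of feed at 0.731 water and removes 0.604 of that water:
0.604×0.731×(1−α)×2830 = 887.98
(1−α) = 887.98/1249.5 = 0.7107;  α = 0.2893.

0.289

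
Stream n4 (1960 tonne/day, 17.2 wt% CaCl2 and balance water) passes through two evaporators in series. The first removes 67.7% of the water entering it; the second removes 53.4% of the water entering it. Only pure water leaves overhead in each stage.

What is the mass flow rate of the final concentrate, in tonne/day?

581.4 tonne/day

water in feed = 1960×0.828 = 1622.9 tonne/day.
After stage 1: water left = (1−0.677)×1622.9 = 524.19; stream total = 861.31 tonne/day.
After stage 2: water left = (1−0.534)×524.19 = 244.27; final concentrate = 581.39 tonne/day.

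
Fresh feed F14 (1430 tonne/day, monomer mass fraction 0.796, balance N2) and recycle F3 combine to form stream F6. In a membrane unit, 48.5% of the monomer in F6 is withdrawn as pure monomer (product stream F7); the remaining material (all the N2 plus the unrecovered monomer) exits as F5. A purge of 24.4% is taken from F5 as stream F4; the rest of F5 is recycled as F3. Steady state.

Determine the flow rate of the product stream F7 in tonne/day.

monomer in F6: m_A = 1430×0.796 + (1−0.244)·(1−0.485)·m_A, so m_A = 1138.3/0.6107 = 1864 tonne/day.
Product F7 = 0.485×1864 = 904.05 tonne/day.

904 tonne/day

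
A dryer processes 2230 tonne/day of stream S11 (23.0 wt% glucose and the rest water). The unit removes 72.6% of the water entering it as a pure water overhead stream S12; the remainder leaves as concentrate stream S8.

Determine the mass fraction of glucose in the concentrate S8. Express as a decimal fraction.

0.522

glucose is not removed: 2230×0.230 = 512.9 tonne/day of glucose enters S8.
water entering = 2230×0.770 = 1717.1 tonne/day; overhead removed = 0.726×1717.1 = 1246.6 tonne/day.
Concentrate = 2230 − 1246.6 = 983.39 tonne/day.
Mass fraction = 512.9/983.39 = 0.522.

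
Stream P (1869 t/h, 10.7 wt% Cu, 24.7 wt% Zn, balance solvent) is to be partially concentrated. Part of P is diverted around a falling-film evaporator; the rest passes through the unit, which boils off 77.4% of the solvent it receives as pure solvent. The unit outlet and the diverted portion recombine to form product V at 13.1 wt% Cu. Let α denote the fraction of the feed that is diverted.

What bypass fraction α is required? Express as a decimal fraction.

0.634

All 1869×0.107 = 199.98 t/h of Cu reaches V, so V = 199.98/0.131 = 1526.6 t/h and vapour = 342.41 t/h.
The evaporator receives (1−α)·1869 of feed at 0.646 solvent and removes 0.774 of that solvent:
0.774×0.646×(1−α)×1869 = 342.41
(1−α) = 342.41/934.51 = 0.3664;  α = 0.6336.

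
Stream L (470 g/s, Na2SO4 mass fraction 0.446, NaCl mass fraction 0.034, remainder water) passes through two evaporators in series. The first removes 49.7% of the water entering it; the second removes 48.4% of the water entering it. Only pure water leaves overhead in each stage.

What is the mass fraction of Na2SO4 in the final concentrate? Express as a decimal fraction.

water in feed = 470×0.520 = 244.4 g/s.
After stage 1: water left = (1−0.497)×244.4 = 122.93; stream total = 348.53 g/s.
After stage 2: water left = (1−0.484)×122.93 = 63.434; final concentrate = 289.03 g/s.
Na2SO4 fraction = 209.62/289.03 = 0.725.

0.725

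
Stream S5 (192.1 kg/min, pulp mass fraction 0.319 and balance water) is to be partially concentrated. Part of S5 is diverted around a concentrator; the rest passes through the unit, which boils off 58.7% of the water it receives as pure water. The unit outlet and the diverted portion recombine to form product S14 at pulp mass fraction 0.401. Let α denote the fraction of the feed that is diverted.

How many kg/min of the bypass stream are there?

All 192.1×0.319 = 61.28 kg/min of pulp reaches S14, so S14 = 61.28/0.401 = 152.82 kg/min and vapour = 39.282 kg/min.
The evaporator receives (1−α)·192.1 of feed at 0.681 water and removes 0.587 of that water:
0.587×0.681×(1−α)×192.1 = 39.282
(1−α) = 39.282/76.791 = 0.5115;  α = 0.4885.
Bypass flow = 0.4885×192.1 = 93.832 kg/min.

93.83 kg/min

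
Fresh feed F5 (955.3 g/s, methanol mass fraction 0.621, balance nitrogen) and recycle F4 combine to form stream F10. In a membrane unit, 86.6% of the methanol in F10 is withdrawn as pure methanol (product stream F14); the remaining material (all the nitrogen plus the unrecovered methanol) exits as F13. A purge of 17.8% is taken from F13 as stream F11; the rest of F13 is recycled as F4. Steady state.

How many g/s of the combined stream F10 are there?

2701 g/s

nitrogen enters only via F5 and leaves only via the purge: 955.3×0.379 = 0.178×(nitrogen in F13), and the membrane unit passes all nitrogen, so nitrogen in F10 = nitrogen in F13 = 2034 g/s.
methanol in F10: m_A = 955.3×0.621 + (1−0.178)·(1−0.866)·m_A, so m_A = 593.24/0.8899 = 666.67 g/s.
F10 = 666.67 + 2034 = 2700.7 g/s.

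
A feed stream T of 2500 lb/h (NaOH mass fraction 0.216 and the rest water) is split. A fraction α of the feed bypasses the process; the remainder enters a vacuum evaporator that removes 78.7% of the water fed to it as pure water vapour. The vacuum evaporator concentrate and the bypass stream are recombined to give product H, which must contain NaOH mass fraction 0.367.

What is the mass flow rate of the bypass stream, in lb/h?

All 2500×0.216 = 540 lb/h of NaOH reaches H, so H = 540/0.367 = 1471.4 lb/h and vapour = 1028.6 lb/h.
The evaporator receives (1−α)·2500 of feed at 0.784 water and removes 0.787 of that water:
0.787×0.784×(1−α)×2500 = 1028.6
(1−α) = 1028.6/1542.5 = 0.6668;  α = 0.3332.
Bypass flow = 0.3332×2500 = 832.91 lb/h.

832.9 lb/h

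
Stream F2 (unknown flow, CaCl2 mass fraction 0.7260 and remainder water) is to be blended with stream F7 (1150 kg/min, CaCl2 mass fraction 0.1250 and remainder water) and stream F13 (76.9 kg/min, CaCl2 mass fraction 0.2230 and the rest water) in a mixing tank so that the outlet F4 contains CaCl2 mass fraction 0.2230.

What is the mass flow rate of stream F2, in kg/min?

Let F2 be the unknown flow. Total out = 1226.9 + F2.
CaCl2 balance: 160.9 + 0.726·F2 = 0.223·(1226.9 + F2)
(0.726 − 0.223)·F2 = 0.223×1226.9 − 160.9 = 112.7
F2 = 112.7 / 0.503 = 224.06 kg/min

224.1 kg/min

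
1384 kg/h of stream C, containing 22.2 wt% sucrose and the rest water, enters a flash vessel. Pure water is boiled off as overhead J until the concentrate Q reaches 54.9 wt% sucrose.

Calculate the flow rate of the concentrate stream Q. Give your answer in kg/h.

sucrose is conserved: 1384×0.222 = 307.25 kg/h all reports to the concentrate.
Concentrate = 307.25/(target fraction) = 559.65 kg/h.

559.7 kg/h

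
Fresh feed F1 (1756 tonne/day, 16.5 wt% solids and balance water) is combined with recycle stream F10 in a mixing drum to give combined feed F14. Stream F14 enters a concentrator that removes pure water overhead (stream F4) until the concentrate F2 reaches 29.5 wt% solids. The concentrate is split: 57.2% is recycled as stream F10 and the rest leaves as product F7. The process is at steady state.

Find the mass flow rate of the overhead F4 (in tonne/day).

Overall solids balance (none leaves overhead): solids in fresh feed = solids in product, i.e. 1756×0.165 = (1−0.572)·F2·0.295.
F2 = 289.74/(0.295×0.428) = 2294.8 tonne/day.
Recycle F10 = 0.572×2294.8 = 1312.6 tonne/day.
Combined feed F14 = 1756 + 1312.6 = 3068.6 tonne/day.
Overhead F4 = F14 − F2 = 3068.6 − 2294.8 = 773.83 tonne/day.

773.8 tonne/day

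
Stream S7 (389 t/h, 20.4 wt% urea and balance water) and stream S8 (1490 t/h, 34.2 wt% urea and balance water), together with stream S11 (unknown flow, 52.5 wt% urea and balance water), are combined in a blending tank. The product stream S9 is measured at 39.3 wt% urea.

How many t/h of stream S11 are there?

Let S11 be the unknown flow. Total out = 1879 + S11.
urea balance: 588.94 + 0.525·S11 = 0.393·(1879 + S11)
(0.525 − 0.393)·S11 = 0.393×1879 − 588.94 = 149.51
S11 = 149.51 / 0.132 = 1132.7 t/h

1133 t/h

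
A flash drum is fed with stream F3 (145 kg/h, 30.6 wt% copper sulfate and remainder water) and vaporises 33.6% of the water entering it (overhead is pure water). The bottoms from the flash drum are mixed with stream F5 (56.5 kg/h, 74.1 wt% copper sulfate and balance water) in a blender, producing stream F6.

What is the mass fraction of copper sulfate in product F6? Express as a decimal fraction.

0.514

Vapour removed = 0.336×0.694×145 = 33.812 kg/h; concentrate = 111.19 kg/h.
copper sulfate reaching the mixer = 44.37 (from concentrate) + 56.5×0.741 = 86.237 kg/h.
Product flow = 111.19 + 56.5 = 167.69 kg/h; copper sulfate fraction = 0.514.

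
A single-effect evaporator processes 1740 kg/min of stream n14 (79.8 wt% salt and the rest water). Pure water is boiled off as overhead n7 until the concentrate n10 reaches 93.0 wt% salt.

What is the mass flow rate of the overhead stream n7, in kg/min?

247 kg/min

salt is conserved: 1740×0.798 = 1388.5 kg/min all reports to the concentrate.
Concentrate = 1388.5/(target fraction) = 1493 kg/min.
Overhead = 1740 − 1493 = 246.97 kg/min.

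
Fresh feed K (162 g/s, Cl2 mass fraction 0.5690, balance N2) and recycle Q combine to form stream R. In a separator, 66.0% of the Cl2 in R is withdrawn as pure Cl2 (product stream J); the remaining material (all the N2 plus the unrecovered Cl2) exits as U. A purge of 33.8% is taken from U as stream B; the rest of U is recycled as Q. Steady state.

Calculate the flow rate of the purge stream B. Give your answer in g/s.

N2 enters only via K and leaves only via the purge: 162×0.431 = 0.338×(N2 in U), and the separator passes all N2, so N2 in R = N2 in U = 206.57 g/s.
Cl2 in R: m_A = 162×0.569 + (1−0.338)·(1−0.660)·m_A, so m_A = 92.178/0.7749 = 118.95 g/s.
U = (1−0.660)×118.95 + 206.57 = 247.02 g/s.
Purge B = 0.338×247.02 = 83.492 g/s.

83.49 g/s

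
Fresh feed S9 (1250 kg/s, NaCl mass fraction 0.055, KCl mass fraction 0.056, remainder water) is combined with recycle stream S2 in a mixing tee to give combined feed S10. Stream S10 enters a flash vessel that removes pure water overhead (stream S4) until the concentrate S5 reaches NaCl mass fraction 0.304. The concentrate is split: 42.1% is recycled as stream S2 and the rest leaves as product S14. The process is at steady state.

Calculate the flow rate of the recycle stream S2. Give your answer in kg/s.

164.4 kg/s

Overall NaCl balance (none leaves overhead): NaCl in fresh feed = NaCl in product, i.e. 1250×0.055 = (1−0.421)·S5·0.304.
S5 = 68.75/(0.304×0.579) = 390.59 kg/s.
Recycle S2 = 0.421×390.59 = 164.44 kg/s.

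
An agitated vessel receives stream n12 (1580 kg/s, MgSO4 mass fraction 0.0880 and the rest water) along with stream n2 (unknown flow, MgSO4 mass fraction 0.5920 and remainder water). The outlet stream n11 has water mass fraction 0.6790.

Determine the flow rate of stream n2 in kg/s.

1358 kg/s

Let n2 be the unknown flow. Total out = 1580 + n2.
water balance: 1441 + 0.408·n2 = 0.679·(1580 + n2)
(0.408 − 0.679)·n2 = 0.679×1580 − 1441 = -368.14
n2 = -368.14 / -0.271 = 1358.5 kg/s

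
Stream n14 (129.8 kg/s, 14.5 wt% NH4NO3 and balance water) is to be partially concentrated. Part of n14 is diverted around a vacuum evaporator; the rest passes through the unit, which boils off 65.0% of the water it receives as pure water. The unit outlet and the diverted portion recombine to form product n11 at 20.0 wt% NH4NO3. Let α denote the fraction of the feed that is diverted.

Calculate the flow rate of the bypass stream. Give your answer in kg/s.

All 129.8×0.145 = 18.821 kg/s of NH4NO3 reaches n11, so n11 = 18.821/0.200 = 94.105 kg/s and vapour = 35.695 kg/s.
The evaporator receives (1−α)·129.8 of feed at 0.855 water and removes 0.650 of that water:
0.650×0.855×(1−α)×129.8 = 35.695
(1−α) = 35.695/72.136 = 0.4948;  α = 0.5052.
Bypass flow = 0.5052×129.8 = 65.571 kg/s.

65.57 kg/s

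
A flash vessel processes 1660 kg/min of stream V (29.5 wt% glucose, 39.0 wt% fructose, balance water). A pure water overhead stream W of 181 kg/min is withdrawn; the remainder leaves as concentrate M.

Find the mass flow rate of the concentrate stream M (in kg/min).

Concentrate = 1660 − 181 = 1479 kg/min.

1479 kg/min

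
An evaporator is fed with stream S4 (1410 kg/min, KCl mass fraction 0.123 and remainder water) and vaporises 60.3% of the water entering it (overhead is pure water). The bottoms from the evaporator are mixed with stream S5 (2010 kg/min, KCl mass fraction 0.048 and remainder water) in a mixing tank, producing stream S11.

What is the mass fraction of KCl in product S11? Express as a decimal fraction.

0.101

Vapour removed = 0.603×0.877×1410 = 745.65 kg/min; concentrate = 664.35 kg/min.
KCl reaching the mixer = 173.43 (from concentrate) + 2010×0.048 = 269.91 kg/min.
Product flow = 664.35 + 2010 = 2674.3 kg/min; KCl fraction = 0.101.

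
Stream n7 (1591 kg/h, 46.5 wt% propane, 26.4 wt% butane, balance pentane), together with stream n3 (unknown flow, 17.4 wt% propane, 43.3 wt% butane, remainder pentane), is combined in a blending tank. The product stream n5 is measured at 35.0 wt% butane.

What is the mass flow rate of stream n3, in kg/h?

Let n3 be the unknown flow. Total out = 1591 + n3.
butane balance: 420.02 + 0.433·n3 = 0.350·(1591 + n3)
(0.433 − 0.350)·n3 = 0.350×1591 − 420.02 = 136.83
n3 = 136.83 / 0.083 = 1648.5 kg/h

1649 kg/h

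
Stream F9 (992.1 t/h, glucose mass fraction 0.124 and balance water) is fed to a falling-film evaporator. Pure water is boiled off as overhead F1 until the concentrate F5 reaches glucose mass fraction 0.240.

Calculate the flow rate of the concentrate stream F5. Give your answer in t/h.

glucose is conserved: 992.1×0.124 = 123.02 t/h all reports to the concentrate.
Concentrate = 123.02/(target fraction) = 512.59 t/h.

512.6 t/h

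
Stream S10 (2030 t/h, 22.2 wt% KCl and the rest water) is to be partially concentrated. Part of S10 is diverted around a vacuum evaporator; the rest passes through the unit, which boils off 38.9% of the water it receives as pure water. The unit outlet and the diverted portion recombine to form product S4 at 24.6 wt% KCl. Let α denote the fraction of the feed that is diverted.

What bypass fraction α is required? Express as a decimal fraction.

0.678

All 2030×0.222 = 450.66 t/h of KCl reaches S4, so S4 = 450.66/0.246 = 1832 t/h and vapour = 198.05 t/h.
The evaporator receives (1−α)·2030 of feed at 0.778 water and removes 0.389 of that water:
0.389×0.778×(1−α)×2030 = 198.05
(1−α) = 198.05/614.36 = 0.3224;  α = 0.6776.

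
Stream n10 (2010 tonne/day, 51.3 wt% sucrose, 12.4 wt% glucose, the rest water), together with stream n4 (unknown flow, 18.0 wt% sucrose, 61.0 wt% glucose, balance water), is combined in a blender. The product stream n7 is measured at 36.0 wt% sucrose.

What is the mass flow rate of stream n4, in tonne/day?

1709 tonne/day

Let n4 be the unknown flow. Total out = 2010 + n4.
sucrose balance: 1031.1 + 0.180·n4 = 0.360·(2010 + n4)
(0.180 − 0.360)·n4 = 0.360×2010 − 1031.1 = -307.53
n4 = -307.53 / -0.180 = 1708.5 tonne/day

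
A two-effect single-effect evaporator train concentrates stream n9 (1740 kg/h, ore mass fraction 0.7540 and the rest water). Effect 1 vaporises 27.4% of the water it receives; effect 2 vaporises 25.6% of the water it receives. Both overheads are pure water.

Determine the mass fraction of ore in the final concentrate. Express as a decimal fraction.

0.8502

water in feed = 1740×0.246 = 428.04 kg/h.
After stage 1: water left = (1−0.274)×428.04 = 310.76; stream total = 1622.7 kg/h.
After stage 2: water left = (1−0.256)×310.76 = 231.2; final concentrate = 1543.2 kg/h.
ore fraction = 1312/1543.2 = 0.8502.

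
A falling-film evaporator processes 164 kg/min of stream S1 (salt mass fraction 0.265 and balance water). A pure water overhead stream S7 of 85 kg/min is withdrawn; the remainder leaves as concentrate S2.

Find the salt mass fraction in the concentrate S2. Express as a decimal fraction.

salt is not removed: 164×0.265 = 43.46 kg/min of salt enters S2.
Concentrate = 164 − 85 = 79 kg/min.
Mass fraction = 43.46/79 = 0.550.

0.550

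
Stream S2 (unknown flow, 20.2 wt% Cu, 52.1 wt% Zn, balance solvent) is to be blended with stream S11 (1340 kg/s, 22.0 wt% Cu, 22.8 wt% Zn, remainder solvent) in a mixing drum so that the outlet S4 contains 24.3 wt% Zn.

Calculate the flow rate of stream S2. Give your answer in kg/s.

72.3 kg/s

Let S2 be the unknown flow. Total out = 1340 + S2.
Zn balance: 305.52 + 0.521·S2 = 0.243·(1340 + S2)
(0.521 − 0.243)·S2 = 0.243×1340 − 305.52 = 20.1
S2 = 20.1 / 0.278 = 72.302 kg/s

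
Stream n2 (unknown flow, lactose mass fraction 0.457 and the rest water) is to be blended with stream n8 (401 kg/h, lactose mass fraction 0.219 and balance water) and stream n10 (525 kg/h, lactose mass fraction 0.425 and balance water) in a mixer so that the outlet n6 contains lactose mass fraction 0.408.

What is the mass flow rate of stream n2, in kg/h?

Let n2 be the unknown flow. Total out = 926 + n2.
lactose balance: 310.94 + 0.457·n2 = 0.408·(926 + n2)
(0.457 − 0.408)·n2 = 0.408×926 − 310.94 = 66.864
n2 = 66.864 / 0.049 = 1364.6 kg/h

1365 kg/h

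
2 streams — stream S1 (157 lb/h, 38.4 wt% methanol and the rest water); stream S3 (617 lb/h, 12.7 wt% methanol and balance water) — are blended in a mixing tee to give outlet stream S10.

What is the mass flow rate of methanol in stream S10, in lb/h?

methanol out = methanol in = 157×0.384 + 617×0.127 = 138.65 lb/h.

138.6 lb/h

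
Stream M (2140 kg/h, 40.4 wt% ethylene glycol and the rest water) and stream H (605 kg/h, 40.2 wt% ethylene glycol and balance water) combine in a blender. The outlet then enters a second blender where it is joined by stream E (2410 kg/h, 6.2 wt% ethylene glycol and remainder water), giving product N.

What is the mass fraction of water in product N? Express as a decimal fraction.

0.756

Overall, product flow = 5155 kg/h.
water in = 2140×0.596 + 605×0.598 + 2410×0.938 = 3897.8 kg/h.
water fraction in N = 0.756.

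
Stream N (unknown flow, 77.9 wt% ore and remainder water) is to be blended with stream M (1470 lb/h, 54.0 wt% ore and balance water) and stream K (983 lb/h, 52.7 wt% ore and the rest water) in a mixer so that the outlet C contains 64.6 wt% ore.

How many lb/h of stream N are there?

Let N be the unknown flow. Total out = 2453 + N.
ore balance: 1311.8 + 0.779·N = 0.646·(2453 + N)
(0.779 − 0.646)·N = 0.646×2453 − 1311.8 = 272.8
N = 272.8 / 0.133 = 2051.1 lb/h

2051 lb/h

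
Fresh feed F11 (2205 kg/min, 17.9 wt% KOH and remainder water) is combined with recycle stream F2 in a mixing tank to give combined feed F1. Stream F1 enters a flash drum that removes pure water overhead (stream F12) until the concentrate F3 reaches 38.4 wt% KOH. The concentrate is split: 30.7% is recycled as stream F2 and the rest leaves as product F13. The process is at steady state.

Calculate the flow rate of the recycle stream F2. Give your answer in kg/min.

455.3 kg/min

Overall KOH balance (none leaves overhead): KOH in fresh feed = KOH in product, i.e. 2205×0.179 = (1−0.307)·F3·0.384.
F3 = 394.69/(0.384×0.693) = 1483.2 kg/min.
Recycle F2 = 0.307×1483.2 = 455.34 kg/min.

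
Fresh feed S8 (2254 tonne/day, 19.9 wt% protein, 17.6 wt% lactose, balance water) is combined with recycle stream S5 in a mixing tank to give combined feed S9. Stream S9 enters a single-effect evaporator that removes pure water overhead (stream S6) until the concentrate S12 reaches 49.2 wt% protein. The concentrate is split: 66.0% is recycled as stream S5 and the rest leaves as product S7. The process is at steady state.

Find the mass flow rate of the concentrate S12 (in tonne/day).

2681 tonne/day

Overall protein balance (none leaves overhead): protein in fresh feed = protein in product, i.e. 2254×0.199 = (1−0.660)·S12·0.492.
S12 = 448.55/(0.492×0.340) = 2681.4 tonne/day.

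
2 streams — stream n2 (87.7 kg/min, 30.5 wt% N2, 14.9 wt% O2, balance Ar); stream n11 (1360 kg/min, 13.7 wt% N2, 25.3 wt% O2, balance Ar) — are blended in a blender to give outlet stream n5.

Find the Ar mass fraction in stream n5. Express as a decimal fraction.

0.6061

Total flow out = 87.7 + 1360 = 1447.7 kg/min.
Ar in = 87.7×0.546 + 1360×0.610 = 877.48 kg/min.
Ar mass fraction in n5 = 877.48/1447.7 = 0.6061.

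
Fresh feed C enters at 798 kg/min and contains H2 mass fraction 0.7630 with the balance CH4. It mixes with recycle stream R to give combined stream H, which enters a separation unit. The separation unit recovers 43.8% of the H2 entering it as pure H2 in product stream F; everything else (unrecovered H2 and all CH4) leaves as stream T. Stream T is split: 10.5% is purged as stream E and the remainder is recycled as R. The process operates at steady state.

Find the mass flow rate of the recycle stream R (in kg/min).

CH4 enters only via C and leaves only via the purge: 798×0.237 = 0.105×(CH4 in T), and the separation unit passes all CH4, so CH4 in H = CH4 in T = 1801.2 kg/min.
H2 in H: m_A = 798×0.763 + (1−0.105)·(1−0.438)·m_A, so m_A = 608.87/0.4970 = 1225.1 kg/min.
T = (1−0.438)×1225.1 + 1801.2 = 2489.7 kg/min.
Recycle R = (1−0.105)×2489.7 = 2228.3 kg/min.

2228 kg/min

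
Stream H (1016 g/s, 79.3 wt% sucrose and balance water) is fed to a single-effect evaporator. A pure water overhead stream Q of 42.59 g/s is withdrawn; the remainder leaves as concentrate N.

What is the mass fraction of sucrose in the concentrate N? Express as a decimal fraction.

sucrose is not removed: 1016×0.793 = 805.69 g/s of sucrose enters N.
Concentrate = 1016 − 42.59 = 973.41 g/s.
Mass fraction = 805.69/973.41 = 0.8277.

0.8277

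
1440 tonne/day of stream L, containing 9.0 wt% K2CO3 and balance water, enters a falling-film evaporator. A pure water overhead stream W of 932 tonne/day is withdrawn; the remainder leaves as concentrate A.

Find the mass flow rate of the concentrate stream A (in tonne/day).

Concentrate = 1440 − 932 = 508 tonne/day.

508 tonne/day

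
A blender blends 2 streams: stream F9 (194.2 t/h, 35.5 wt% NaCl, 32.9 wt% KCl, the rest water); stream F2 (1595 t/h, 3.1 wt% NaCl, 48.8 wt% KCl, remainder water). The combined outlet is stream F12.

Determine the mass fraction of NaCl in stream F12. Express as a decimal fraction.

Total flow out = 194.2 + 1595 = 1789.2 t/h.
NaCl in = 194.2×0.355 + 1595×0.031 = 118.39 t/h.
NaCl mass fraction in F12 = 118.39/1789.2 = 0.066.

0.066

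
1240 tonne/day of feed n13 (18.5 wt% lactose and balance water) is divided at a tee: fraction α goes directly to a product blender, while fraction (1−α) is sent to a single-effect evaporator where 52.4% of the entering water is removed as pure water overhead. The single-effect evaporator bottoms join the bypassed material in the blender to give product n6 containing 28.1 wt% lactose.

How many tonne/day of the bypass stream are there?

248 tonne/day

All 1240×0.185 = 229.4 tonne/day of lactose reaches n6, so n6 = 229.4/0.281 = 816.37 tonne/day and vapour = 423.63 tonne/day.
The evaporator receives (1−α)·1240 of feed at 0.815 water and removes 0.524 of that water:
0.524×0.815×(1−α)×1240 = 423.63
(1−α) = 423.63/529.55 = 0.8000;  α = 0.2000.
Bypass flow = 0.2000×1240 = 248.03 tonne/day.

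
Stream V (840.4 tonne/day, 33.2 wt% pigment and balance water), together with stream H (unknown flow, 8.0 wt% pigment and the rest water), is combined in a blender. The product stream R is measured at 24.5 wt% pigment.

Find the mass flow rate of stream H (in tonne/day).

443.1 tonne/day

Let H be the unknown flow. Total out = 840.4 + H.
pigment balance: 279.01 + 0.080·H = 0.245·(840.4 + H)
(0.080 − 0.245)·H = 0.245×840.4 − 279.01 = -73.115
H = -73.115 / -0.165 = 443.12 tonne/day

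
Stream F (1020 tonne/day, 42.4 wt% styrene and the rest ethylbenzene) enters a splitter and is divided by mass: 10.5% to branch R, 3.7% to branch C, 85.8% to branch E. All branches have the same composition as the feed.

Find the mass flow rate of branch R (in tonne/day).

107.1 tonne/day

Branch R flow = 0.105×1020 = 107.1 tonne/day.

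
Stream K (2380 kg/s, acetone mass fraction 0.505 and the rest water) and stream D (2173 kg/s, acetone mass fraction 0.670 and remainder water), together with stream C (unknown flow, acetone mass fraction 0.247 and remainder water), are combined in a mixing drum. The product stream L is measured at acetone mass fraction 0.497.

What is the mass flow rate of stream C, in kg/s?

Let C be the unknown flow. Total out = 4553 + C.
acetone balance: 2657.8 + 0.247·C = 0.497·(4553 + C)
(0.247 − 0.497)·C = 0.497×4553 − 2657.8 = -394.97
C = -394.97 / -0.250 = 1579.9 kg/s

1580 kg/s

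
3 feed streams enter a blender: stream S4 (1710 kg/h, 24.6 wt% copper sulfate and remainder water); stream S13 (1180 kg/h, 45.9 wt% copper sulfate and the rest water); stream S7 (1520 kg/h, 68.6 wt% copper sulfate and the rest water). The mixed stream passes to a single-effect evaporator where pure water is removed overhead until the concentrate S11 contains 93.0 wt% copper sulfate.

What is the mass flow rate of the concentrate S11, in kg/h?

2156 kg/h

copper sulfate entering = 1710×0.246 + 1180×0.459 + 1520×0.686 = 2005 kg/h.
All copper sulfate reports to S11, so S11 = 2005/0.930 = 2155.9 kg/h.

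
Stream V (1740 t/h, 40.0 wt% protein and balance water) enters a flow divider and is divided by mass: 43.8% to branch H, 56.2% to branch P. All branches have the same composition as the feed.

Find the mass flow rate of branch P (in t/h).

Branch P flow = 0.562×1740 = 977.88 t/h.

977.9 t/h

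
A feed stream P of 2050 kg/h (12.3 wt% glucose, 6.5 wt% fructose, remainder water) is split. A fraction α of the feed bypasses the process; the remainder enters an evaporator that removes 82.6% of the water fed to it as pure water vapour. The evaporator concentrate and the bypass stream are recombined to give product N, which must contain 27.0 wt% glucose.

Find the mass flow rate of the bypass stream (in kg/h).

All 2050×0.123 = 252.15 kg/h of glucose reaches N, so N = 252.15/0.270 = 933.89 kg/h and vapour = 1116.1 kg/h.
The evaporator receives (1−α)·2050 of feed at 0.812 water and removes 0.826 of that water:
0.826×0.812×(1−α)×2050 = 1116.1
(1−α) = 1116.1/1375 = 0.8117;  α = 0.1883.
Bypass flow = 0.1883×2050 = 385.93 kg/h.

385.9 kg/h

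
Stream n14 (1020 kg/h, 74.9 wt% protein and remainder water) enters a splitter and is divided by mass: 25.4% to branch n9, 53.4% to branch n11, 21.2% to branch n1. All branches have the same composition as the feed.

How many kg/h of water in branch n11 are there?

Branch n11 total = 0.534×1020 = 544.68 kg/h.
water in n11 = 0.251×544.68 = 136.71 kg/h.

136.7 kg/h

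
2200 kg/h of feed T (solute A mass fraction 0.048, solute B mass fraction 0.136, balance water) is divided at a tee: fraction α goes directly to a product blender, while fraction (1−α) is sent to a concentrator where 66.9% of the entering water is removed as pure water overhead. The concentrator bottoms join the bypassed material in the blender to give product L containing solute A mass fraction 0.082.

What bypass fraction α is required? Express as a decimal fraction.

0.240

All 2200×0.048 = 105.6 kg/h of solute A reaches L, so L = 105.6/0.082 = 1287.8 kg/h and vapour = 912.2 kg/h.
The evaporator receives (1−α)·2200 of feed at 0.816 water and removes 0.669 of that water:
0.669×0.816×(1−α)×2200 = 912.2
(1−α) = 912.2/1201 = 0.7595;  α = 0.2405.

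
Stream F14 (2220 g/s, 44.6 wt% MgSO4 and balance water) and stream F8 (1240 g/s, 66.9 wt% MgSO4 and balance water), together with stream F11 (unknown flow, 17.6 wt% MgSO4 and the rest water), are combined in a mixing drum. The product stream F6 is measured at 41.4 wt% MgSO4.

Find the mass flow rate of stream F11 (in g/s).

Let F11 be the unknown flow. Total out = 3460 + F11.
MgSO4 balance: 1819.7 + 0.176·F11 = 0.414·(3460 + F11)
(0.176 − 0.414)·F11 = 0.414×3460 − 1819.7 = -387.24
F11 = -387.24 / -0.238 = 1627.1 g/s

1627 g/s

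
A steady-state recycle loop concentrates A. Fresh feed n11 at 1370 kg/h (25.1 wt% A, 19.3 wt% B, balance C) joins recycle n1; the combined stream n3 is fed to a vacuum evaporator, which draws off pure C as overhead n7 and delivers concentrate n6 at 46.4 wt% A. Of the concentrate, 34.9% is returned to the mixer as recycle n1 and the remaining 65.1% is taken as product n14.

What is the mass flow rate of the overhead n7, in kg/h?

628.9 kg/h

Overall A balance (none leaves overhead): A in fresh feed = A in product, i.e. 1370×0.251 = (1−0.349)·n6·0.464.
n6 = 343.87/(0.464×0.651) = 1138.4 kg/h.
Recycle n1 = 0.349×1138.4 = 397.3 kg/h.
Combined feed n3 = 1370 + 397.3 = 1767.3 kg/h.
Overhead n7 = n3 − n6 = 1767.3 − 1138.4 = 628.9 kg/h.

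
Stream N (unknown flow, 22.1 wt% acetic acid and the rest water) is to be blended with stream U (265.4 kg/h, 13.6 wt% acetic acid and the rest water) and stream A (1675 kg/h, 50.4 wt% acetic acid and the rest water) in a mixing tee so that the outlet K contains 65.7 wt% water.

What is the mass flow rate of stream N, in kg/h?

Let N be the unknown flow. Total out = 1940.4 + N.
water balance: 1060.1 + 0.779·N = 0.657·(1940.4 + N)
(0.779 − 0.657)·N = 0.657×1940.4 − 1060.1 = 214.74
N = 214.74 / 0.122 = 1760.1 kg/h

1760 kg/h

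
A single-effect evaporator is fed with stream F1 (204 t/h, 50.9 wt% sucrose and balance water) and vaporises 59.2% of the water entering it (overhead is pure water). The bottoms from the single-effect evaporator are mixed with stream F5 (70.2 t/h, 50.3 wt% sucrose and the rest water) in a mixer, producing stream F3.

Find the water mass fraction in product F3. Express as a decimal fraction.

0.353

Vapour removed = 0.592×0.491×204 = 59.297 t/h; concentrate = 144.7 t/h.
water reaching the mixer = 40.867 (from concentrate) + 70.2×0.497 = 75.756 t/h.
Product flow = 144.7 + 70.2 = 214.9 t/h; water fraction = 0.353.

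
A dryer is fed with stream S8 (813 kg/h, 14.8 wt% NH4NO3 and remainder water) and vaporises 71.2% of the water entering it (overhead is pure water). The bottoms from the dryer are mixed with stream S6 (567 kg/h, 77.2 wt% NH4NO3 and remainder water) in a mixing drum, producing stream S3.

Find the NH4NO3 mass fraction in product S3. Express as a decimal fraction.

Vapour removed = 0.712×0.852×813 = 493.19 kg/h; concentrate = 319.81 kg/h.
NH4NO3 reaching the mixer = 120.32 (from concentrate) + 567×0.772 = 558.05 kg/h.
Product flow = 319.81 + 567 = 886.81 kg/h; NH4NO3 fraction = 0.629.

0.629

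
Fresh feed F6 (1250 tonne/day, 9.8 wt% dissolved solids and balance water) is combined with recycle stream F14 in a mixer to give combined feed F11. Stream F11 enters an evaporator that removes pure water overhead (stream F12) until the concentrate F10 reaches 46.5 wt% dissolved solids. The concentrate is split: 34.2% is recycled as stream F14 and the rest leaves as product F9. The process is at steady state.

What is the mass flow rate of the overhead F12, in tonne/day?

986.6 tonne/day

Overall dissolved solids balance (none leaves overhead): dissolved solids in fresh feed = dissolved solids in product, i.e. 1250×0.098 = (1−0.342)·F10·0.465.
F10 = 122.5/(0.465×0.658) = 400.37 tonne/day.
Recycle F14 = 0.342×400.37 = 136.93 tonne/day.
Combined feed F11 = 1250 + 136.93 = 1386.9 tonne/day.
Overhead F12 = F11 − F10 = 1386.9 − 400.37 = 986.56 tonne/day.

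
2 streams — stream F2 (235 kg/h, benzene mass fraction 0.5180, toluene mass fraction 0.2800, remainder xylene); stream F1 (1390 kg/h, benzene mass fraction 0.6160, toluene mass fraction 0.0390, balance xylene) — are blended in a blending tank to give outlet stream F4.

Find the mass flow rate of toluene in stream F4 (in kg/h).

120 kg/h

toluene out = toluene in = 235×0.280 + 1390×0.039 = 120.01 kg/h.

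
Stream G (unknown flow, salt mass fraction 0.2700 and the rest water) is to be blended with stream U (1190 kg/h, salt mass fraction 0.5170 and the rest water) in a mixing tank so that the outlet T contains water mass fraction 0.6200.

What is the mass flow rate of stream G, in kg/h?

Let G be the unknown flow. Total out = 1190 + G.
water balance: 574.77 + 0.730·G = 0.620·(1190 + G)
(0.730 − 0.620)·G = 0.620×1190 − 574.77 = 163.03
G = 163.03 / 0.110 = 1482.1 kg/h

1482 kg/h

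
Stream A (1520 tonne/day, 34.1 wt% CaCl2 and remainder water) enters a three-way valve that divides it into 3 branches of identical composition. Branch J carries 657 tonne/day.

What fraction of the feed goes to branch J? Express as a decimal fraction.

Fraction to J = 657/1520 = 0.4322.

0.432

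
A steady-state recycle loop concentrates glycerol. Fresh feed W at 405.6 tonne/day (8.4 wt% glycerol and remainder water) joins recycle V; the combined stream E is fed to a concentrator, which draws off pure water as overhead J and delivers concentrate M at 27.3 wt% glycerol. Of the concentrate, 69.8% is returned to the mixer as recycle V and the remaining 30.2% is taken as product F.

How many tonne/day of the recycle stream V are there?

288.4 tonne/day

Overall glycerol balance (none leaves overhead): glycerol in fresh feed = glycerol in product, i.e. 405.6×0.084 = (1−0.698)·M·0.273.
M = 34.07/(0.273×0.302) = 413.25 tonne/day.
Recycle V = 0.698×413.25 = 288.45 tonne/day.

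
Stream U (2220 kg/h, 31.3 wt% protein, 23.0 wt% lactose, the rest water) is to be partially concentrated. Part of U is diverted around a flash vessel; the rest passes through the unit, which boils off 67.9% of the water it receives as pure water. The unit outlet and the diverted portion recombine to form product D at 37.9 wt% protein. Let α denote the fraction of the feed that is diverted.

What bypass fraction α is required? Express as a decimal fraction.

All 2220×0.313 = 694.86 kg/h of protein reaches D, so D = 694.86/0.379 = 1833.4 kg/h and vapour = 386.6 kg/h.
The evaporator receives (1−α)·2220 of feed at 0.457 water and removes 0.679 of that water:
0.679×0.457×(1−α)×2220 = 386.6
(1−α) = 386.6/688.87 = 0.5612;  α = 0.4388.

0.439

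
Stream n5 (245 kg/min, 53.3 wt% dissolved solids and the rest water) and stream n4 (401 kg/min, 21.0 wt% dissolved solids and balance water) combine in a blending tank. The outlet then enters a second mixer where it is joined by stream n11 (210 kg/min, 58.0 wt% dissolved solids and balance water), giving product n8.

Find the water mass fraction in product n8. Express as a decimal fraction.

Overall, product flow = 856 kg/min.
water in = 245×0.467 + 401×0.790 + 210×0.420 = 519.4 kg/min.
water fraction in n8 = 0.607.

0.607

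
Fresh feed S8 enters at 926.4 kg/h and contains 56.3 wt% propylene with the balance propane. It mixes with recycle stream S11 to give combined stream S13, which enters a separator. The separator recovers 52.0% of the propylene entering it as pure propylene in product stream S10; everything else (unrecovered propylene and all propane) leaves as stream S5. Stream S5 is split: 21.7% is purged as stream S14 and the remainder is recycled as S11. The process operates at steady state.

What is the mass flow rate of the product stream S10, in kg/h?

propylene in S13: m_A = 926.4×0.563 + (1−0.217)·(1−0.520)·m_A, so m_A = 521.56/0.6242 = 835.62 kg/h.
Product S10 = 0.520×835.62 = 434.52 kg/h.

434.5 kg/h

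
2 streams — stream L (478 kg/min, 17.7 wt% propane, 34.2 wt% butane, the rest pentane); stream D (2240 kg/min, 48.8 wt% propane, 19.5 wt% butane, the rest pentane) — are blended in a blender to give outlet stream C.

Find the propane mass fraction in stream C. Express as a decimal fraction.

Total flow out = 478 + 2240 = 2718 kg/min.
propane in = 478×0.177 + 2240×0.488 = 1177.7 kg/min.
propane mass fraction in C = 1177.7/2718 = 0.433.

0.433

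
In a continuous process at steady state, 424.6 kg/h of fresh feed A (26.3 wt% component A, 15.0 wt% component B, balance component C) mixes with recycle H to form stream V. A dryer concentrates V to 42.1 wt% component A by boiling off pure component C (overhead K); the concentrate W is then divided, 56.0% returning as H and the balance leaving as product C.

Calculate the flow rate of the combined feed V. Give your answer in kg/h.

Overall component A balance (none leaves overhead): component A in fresh feed = component A in product, i.e. 424.6×0.263 = (1−0.560)·W·0.421.
W = 111.67/(0.421×0.440) = 602.84 kg/h.
Recycle H = 0.560×602.84 = 337.59 kg/h.
Combined feed V = 424.6 + 337.59 = 762.19 kg/h.

762.2 kg/h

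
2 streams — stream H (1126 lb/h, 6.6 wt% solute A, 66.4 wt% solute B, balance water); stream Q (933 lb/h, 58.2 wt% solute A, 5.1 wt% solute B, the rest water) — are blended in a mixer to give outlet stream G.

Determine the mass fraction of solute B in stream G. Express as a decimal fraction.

0.386

Total flow out = 1126 + 933 = 2059 lb/h.
solute B in = 1126×0.664 + 933×0.051 = 795.25 lb/h.
solute B mass fraction in G = 795.25/2059 = 0.386.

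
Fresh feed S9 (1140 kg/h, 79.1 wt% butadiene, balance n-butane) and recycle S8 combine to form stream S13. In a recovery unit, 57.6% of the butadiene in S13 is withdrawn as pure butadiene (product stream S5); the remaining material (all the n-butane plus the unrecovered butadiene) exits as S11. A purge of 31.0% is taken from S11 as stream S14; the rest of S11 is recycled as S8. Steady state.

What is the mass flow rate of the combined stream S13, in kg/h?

2043 kg/h

n-butane enters only via S9 and leaves only via the purge: 1140×0.209 = 0.310×(n-butane in S11), and the recovery unit passes all n-butane, so n-butane in S13 = n-butane in S11 = 768.58 kg/h.
butadiene in S13: m_A = 1140×0.791 + (1−0.310)·(1−0.576)·m_A, so m_A = 901.74/0.7074 = 1274.7 kg/h.
S13 = 1274.7 + 768.58 = 2043.2 kg/h.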